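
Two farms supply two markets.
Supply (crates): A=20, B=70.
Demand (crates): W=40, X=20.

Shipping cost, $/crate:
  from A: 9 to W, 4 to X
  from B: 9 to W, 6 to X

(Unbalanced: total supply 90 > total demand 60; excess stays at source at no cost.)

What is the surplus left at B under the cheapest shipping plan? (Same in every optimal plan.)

30

Minimum-cost shipments:
  A–X: 20 crates
  B–W: 40 crates
Total cost = $440.
B ships 40 of its 70, leaving 30.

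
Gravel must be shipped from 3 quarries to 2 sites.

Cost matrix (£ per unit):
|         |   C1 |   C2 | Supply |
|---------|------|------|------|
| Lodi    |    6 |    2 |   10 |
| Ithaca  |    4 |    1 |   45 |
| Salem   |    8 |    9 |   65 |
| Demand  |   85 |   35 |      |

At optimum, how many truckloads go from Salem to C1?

65

Optimal shipments:
  Lodi→C2: 10 × £2 = £20
  Ithaca→C1: 20 × £4 = £80
  Ithaca→C2: 25 × £1 = £25
  Salem→C1: 65 × £8 = £520
Total cost = £645.
So Salem→C1 carries 65 truckloads.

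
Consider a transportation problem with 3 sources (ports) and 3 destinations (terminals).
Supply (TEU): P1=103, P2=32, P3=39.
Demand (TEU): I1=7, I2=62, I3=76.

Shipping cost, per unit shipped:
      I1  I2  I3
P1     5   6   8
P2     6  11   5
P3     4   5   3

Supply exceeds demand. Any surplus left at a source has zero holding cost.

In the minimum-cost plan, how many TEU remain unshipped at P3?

Minimum-cost shipments:
  P1→I1: 7 TEU
  P1→I2: 62 TEU
  P1→I3: 5 TEU
  P2→I3: 32 TEU
  P3→I3: 39 TEU
Total cost = 724.
P3 ships 39 of its 39, leaving 0.

0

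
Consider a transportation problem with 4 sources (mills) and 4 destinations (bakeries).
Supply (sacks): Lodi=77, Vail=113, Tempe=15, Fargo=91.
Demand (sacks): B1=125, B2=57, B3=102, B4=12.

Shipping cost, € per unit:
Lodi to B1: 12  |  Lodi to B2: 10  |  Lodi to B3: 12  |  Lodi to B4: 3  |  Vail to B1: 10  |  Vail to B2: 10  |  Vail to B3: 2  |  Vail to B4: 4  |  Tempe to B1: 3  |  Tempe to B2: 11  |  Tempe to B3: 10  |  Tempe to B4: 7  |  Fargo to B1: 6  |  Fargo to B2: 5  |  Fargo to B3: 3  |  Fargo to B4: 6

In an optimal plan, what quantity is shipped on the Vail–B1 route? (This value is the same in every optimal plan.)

Solving gives:
  Lodi to B1: 8 × €12 = €96
  Lodi to B2: 57 × €10 = €570
  Lodi to B4: 12 × €3 = €36
  Vail to B1: 11 × €10 = €110
  Vail to B3: 102 × €2 = €204
  Tempe to B1: 15 × €3 = €45
  Fargo to B1: 91 × €6 = €546
Total cost = €1607.
So Vail→B1 carries 11 sacks.

11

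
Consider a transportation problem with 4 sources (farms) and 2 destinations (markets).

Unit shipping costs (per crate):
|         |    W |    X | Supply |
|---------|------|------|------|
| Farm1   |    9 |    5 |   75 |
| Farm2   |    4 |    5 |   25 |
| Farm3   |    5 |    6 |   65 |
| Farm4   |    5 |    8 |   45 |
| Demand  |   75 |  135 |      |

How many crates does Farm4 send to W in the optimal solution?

45

Optimal shipments:
  Farm1→X: 75 crates
  Farm2→W: 25 crates
  Farm3→W: 5 crates
  Farm3→X: 60 crates
  Farm4→W: 45 crates
Total cost = 1085.
So Farm4→W carries 45 crates.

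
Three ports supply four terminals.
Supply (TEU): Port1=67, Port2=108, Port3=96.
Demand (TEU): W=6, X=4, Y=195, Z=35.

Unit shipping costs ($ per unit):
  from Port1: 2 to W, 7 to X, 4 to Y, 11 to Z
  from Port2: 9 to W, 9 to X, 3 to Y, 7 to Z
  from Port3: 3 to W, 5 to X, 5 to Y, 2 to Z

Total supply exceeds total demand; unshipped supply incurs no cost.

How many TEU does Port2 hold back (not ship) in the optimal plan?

An optimal plan:
  Port1→Y: 67 × $4 = $268
  Port2→Y: 108 × $3 = $324
  Port3→W: 6 × $3 = $18
  Port3→X: 4 × $5 = $20
  Port3→Y: 20 × $5 = $100
  Port3→Z: 35 × $2 = $70
Total cost = $800.
Port2 ships 108 of its 108, leaving 0.

0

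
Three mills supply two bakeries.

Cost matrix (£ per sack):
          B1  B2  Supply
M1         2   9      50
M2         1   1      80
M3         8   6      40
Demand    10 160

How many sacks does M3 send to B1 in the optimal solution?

0

Solving gives:
  M1→B1: 10 × £2 = £20
  M1→B2: 40 × £9 = £360
  M2→B2: 80 × £1 = £80
  M3→B2: 40 × £6 = £240
Total cost = £700.
The route M3→B1 is not used.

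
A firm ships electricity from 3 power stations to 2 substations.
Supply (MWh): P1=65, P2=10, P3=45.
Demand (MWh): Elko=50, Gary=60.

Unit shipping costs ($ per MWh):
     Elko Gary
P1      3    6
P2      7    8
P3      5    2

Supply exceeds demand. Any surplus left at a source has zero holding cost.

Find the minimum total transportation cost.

A cheapest plan:
  P1→Elko: 50 MWh
  P1→Gary: 15 MWh
  P3→Gary: 45 MWh
Total cost = $330.
(Supply check: P1 ships 65; P2 ships 0; P3 ships 45.)

330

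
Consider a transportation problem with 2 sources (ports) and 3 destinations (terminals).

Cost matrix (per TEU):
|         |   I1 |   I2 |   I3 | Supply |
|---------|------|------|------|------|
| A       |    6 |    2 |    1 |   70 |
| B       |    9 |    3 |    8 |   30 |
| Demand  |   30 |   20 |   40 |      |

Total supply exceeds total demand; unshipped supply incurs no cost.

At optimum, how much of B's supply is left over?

10

An optimal plan:
  A–I1: 30 × 6 = 180
  A–I3: 40 × 1 = 40
  B–I2: 20 × 3 = 60
Total cost = 280.
B ships 20 of its 30, leaving 10.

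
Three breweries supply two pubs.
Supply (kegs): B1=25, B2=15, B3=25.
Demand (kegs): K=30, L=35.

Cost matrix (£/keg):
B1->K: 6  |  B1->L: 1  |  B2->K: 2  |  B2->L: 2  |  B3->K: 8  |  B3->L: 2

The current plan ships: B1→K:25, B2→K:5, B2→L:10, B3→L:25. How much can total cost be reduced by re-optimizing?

50

Current plan cost = 25·6 + 5·2 + 10·2 + 25·2 = £230.
Optimal plan:
  B1->K: 15 × £6 = £90
  B1->L: 10 × £1 = £10
  B2->K: 15 × £2 = £30
  B3->L: 25 × £2 = £50
Optimal cost = £180.
Saving = 230 − 180 = £50.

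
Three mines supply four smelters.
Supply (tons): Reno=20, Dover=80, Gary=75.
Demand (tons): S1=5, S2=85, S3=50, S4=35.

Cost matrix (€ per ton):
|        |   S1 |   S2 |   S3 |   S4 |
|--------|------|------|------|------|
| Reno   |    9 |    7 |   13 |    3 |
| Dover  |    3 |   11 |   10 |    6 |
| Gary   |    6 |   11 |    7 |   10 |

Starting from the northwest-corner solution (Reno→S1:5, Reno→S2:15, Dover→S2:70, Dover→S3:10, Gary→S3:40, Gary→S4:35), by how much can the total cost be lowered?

Current plan cost = 5·9 + 15·7 + 70·11 + 10·10 + 40·7 + 35·10 = €1650.
Optimal plan:
  Reno→S2: 20 tons
  Dover→S1: 5 tons
  Dover→S2: 40 tons
  Dover→S4: 35 tons
  Gary→S2: 25 tons
  Gary→S3: 50 tons
Optimal cost = €1430.
Saving = 1650 − 1430 = €220.

220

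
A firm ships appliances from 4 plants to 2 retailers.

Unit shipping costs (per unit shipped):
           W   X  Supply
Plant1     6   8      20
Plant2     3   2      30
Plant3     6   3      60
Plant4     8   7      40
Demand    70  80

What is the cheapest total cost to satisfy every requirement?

An optimal shipping plan:
  Plant1–W: 20 × 6 = 120
  Plant2–W: 30 × 3 = 90
  Plant3–X: 60 × 3 = 180
  Plant4–W: 20 × 8 = 160
  Plant4–X: 20 × 7 = 140
Total = 120 + 90 + 180 + 160 + 140 = 690.
(Supply check: Plant1 ships 20; Plant2 ships 30; Plant3 ships 60; Plant4 ships 40.)

690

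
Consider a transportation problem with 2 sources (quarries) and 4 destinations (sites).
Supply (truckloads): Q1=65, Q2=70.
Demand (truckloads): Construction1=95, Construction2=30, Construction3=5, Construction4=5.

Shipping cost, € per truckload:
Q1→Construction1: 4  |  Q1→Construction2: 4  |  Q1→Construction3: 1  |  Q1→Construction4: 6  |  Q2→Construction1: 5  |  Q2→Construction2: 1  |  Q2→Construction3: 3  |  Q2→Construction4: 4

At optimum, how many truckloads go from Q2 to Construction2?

Solving gives:
  Q1–Construction1: 60 × €4 = €240
  Q1–Construction3: 5 × €1 = €5
  Q2–Construction1: 35 × €5 = €175
  Q2–Construction2: 30 × €1 = €30
  Q2–Construction4: 5 × €4 = €20
Total cost = €470.
So Q2→Construction2 carries 30 truckloads.

30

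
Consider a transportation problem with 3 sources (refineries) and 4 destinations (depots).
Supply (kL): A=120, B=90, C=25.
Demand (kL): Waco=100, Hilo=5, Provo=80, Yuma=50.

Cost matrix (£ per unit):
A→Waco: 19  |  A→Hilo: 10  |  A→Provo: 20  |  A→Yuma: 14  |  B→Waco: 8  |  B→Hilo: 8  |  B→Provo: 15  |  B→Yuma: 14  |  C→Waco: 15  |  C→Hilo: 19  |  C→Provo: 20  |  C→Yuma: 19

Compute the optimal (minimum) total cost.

3220

A cheapest plan:
  A→Hilo: 5 kL
  A→Provo: 65 kL
  A→Yuma: 50 kL
  B→Waco: 90 kL
  C→Waco: 10 kL
  C→Provo: 15 kL
Total cost = £3220.
(Supply check: A ships 120; B ships 90; C ships 25.)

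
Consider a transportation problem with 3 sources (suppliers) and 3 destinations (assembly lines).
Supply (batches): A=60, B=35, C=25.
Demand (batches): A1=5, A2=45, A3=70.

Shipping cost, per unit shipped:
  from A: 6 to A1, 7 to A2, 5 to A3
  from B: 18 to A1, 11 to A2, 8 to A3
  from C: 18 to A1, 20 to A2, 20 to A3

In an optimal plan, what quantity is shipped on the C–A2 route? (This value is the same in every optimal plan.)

Solving gives:
  A->A2: 25 × 7 = 175
  A->A3: 35 × 5 = 175
  B->A3: 35 × 8 = 280
  C->A1: 5 × 18 = 90
  C->A2: 20 × 20 = 400
Total cost = 1120.
So C→A2 carries 20 batches.

20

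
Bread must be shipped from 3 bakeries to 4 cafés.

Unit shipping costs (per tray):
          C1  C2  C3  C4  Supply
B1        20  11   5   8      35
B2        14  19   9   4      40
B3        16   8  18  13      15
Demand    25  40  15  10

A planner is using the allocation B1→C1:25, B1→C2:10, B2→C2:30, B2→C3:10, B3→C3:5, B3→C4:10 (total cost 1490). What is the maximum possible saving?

Current plan cost = 25·20 + 10·11 + 30·19 + 10·9 + 5·18 + 10·13 = 1490.
Optimal plan:
  B1→C2: 25 trays
  B1→C3: 10 trays
  B2→C1: 25 trays
  B2→C3: 5 trays
  B2→C4: 10 trays
  B3→C2: 15 trays
Optimal cost = 880.
Saving = 1490 − 880 = 610.

610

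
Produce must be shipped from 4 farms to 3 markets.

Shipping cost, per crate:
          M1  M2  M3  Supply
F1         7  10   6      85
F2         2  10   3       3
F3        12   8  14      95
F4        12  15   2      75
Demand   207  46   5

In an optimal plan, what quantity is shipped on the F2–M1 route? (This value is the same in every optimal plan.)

Solving gives:
  F1 to M1: 85 × 7 = 595
  F2 to M1: 3 × 2 = 6
  F3 to M1: 49 × 12 = 588
  F3 to M2: 46 × 8 = 368
  F4 to M1: 70 × 12 = 840
  F4 to M3: 5 × 2 = 10
Total cost = 2407.
So F2→M1 carries 3 crates.

3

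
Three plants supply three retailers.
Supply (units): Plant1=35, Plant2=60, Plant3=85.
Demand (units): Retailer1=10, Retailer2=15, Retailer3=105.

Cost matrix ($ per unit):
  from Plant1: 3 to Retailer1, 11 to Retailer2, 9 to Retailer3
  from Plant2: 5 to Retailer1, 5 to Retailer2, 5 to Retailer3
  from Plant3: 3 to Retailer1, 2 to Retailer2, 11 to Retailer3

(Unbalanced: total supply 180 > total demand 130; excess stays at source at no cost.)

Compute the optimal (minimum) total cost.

Optimal allocation:
  Plant1→Retailer3: 35 × $9 = $315
  Plant2→Retailer3: 60 × $5 = $300
  Plant3→Retailer1: 10 × $3 = $30
  Plant3→Retailer2: 15 × $2 = $30
  Plant3→Retailer3: 10 × $11 = $110
Total = 315 + 300 + 30 + 30 + 110 = $785.

785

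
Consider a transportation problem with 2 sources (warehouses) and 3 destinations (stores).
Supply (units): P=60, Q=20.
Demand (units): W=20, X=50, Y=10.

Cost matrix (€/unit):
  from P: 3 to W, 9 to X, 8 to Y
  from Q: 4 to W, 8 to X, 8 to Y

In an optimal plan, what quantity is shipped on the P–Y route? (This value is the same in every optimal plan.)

10

The minimum-cost plan:
  P–W: 20 × €3 = €60
  P–X: 30 × €9 = €270
  P–Y: 10 × €8 = €80
  Q–X: 20 × €8 = €160
Total cost = €570.
So P→Y carries 10 units.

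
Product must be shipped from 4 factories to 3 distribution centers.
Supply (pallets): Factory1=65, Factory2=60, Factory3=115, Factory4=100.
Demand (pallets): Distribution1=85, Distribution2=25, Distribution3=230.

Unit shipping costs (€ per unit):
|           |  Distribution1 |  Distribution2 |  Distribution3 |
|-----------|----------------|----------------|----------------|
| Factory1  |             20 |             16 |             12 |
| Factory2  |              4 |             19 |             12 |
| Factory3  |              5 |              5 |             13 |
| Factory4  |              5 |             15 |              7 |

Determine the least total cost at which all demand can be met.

2815

An optimal shipping plan:
  Factory1–Distribution3: 65 × €12 = €780
  Factory2–Distribution3: 60 × €12 = €720
  Factory3–Distribution1: 85 × €5 = €425
  Factory3–Distribution2: 25 × €5 = €125
  Factory3–Distribution3: 5 × €13 = €65
  Factory4–Distribution3: 100 × €7 = €700
Total = 780 + 720 + 425 + 125 + 65 + 700 = €2815.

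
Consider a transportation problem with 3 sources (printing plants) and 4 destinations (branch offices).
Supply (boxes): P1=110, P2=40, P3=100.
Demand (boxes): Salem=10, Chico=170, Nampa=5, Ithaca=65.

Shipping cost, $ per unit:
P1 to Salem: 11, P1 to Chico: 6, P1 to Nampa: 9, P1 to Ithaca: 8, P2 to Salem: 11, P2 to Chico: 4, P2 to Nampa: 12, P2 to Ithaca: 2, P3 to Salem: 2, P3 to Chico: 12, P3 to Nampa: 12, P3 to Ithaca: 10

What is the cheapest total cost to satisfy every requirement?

1790

A cheapest plan:
  P1->Chico: 110 boxes
  P2->Chico: 40 boxes
  P3->Salem: 10 boxes
  P3->Chico: 20 boxes
  P3->Nampa: 5 boxes
  P3->Ithaca: 65 boxes
Total cost = $1790.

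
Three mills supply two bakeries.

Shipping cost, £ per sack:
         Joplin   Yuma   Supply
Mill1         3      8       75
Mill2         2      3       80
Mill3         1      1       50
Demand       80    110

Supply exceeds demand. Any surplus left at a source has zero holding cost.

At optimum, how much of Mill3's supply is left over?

Minimum-cost shipments:
  Mill1→Joplin: 60 × £3 = £180
  Mill2→Joplin: 20 × £2 = £40
  Mill2→Yuma: 60 × £3 = £180
  Mill3→Yuma: 50 × £1 = £50
Total cost = £450.
Mill3 ships 50 of its 50, leaving 0.

0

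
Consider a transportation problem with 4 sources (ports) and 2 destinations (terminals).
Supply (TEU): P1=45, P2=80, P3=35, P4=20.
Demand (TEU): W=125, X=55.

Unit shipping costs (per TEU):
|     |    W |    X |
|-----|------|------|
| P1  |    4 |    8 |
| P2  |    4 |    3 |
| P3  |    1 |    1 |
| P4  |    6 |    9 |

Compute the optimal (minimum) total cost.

600

An optimal shipping plan:
  P1→W: 45 × 4 = 180
  P2→W: 25 × 4 = 100
  P2→X: 55 × 3 = 165
  P3→W: 35 × 1 = 35
  P4→W: 20 × 6 = 120
Total = 180 + 100 + 165 + 35 + 120 = 600.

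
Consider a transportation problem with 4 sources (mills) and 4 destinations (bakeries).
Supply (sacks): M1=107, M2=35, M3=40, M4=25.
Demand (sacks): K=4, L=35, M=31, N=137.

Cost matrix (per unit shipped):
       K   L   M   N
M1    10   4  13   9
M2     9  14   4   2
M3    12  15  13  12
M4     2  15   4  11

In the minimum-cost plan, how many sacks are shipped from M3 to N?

Optimal shipments:
  M1–L: 35 × 4 = 140
  M1–N: 72 × 9 = 648
  M2–N: 35 × 2 = 70
  M3–M: 10 × 13 = 130
  M3–N: 30 × 12 = 360
  M4–K: 4 × 2 = 8
  M4–M: 21 × 4 = 84
Total cost = 1440.
So M3→N carries 30 sacks.

30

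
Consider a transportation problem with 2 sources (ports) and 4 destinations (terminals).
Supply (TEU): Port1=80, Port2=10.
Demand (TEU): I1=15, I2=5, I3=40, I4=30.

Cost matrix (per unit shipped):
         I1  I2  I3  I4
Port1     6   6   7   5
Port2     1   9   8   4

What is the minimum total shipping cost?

An optimal shipping plan:
  Port1->I1: 5 TEU
  Port1->I2: 5 TEU
  Port1->I3: 40 TEU
  Port1->I4: 30 TEU
  Port2->I1: 10 TEU
Total cost = 500.
(Supply check: Port1 ships 80; Port2 ships 10.)

500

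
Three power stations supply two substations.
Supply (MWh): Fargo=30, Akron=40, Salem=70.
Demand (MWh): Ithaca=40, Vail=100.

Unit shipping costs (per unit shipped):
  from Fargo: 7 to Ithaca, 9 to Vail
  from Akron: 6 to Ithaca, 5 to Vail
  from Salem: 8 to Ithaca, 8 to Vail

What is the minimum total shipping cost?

970

A cheapest plan:
  Fargo–Ithaca: 30 × 7 = 210
  Akron–Vail: 40 × 5 = 200
  Salem–Ithaca: 10 × 8 = 80
  Salem–Vail: 60 × 8 = 480
Total = 210 + 200 + 80 + 480 = 970.
(Supply check: Fargo ships 30; Akron ships 40; Salem ships 70.)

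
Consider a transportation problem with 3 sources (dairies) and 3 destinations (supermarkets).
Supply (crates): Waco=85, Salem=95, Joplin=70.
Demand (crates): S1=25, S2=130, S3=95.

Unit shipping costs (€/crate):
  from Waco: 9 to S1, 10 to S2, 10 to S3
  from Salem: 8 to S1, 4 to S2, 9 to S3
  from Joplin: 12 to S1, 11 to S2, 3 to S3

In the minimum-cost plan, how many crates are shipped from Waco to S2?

35

Solving gives:
  Waco->S1: 25 crates
  Waco->S2: 35 crates
  Waco->S3: 25 crates
  Salem->S2: 95 crates
  Joplin->S3: 70 crates
Total cost = €1415.
So Waco→S2 carries 35 crates.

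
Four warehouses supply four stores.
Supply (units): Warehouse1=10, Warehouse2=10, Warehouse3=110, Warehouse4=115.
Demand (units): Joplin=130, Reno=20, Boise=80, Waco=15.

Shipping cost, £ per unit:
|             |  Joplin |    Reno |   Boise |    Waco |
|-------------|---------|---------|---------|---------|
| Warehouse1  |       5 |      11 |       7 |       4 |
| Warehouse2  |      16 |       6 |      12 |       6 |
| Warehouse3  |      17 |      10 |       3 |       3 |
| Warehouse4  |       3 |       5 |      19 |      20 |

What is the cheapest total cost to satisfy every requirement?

925

A cheapest plan:
  Warehouse1→Joplin: 10 × £5 = £50
  Warehouse2→Reno: 10 × £6 = £60
  Warehouse3→Joplin: 5 × £17 = £85
  Warehouse3→Reno: 10 × £10 = £100
  Warehouse3→Boise: 80 × £3 = £240
  Warehouse3→Waco: 15 × £3 = £45
  Warehouse4→Joplin: 115 × £3 = £345
Total = 50 + 60 + 85 + 100 + 240 + 45 + 345 = £925.
(Supply check: Warehouse1 ships 10; Warehouse2 ships 10; Warehouse3 ships 110; Warehouse4 ships 115.)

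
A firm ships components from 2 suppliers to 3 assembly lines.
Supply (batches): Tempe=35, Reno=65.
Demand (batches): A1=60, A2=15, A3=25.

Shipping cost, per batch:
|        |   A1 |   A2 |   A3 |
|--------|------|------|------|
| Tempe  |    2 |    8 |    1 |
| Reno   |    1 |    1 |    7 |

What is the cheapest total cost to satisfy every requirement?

One minimum-cost allocation:
  Tempe to A1: 10 × 2 = 20
  Tempe to A3: 25 × 1 = 25
  Reno to A1: 50 × 1 = 50
  Reno to A2: 15 × 1 = 15
Total = 20 + 25 + 50 + 15 = 110.
(Supply check: Tempe ships 35; Reno ships 65.)

110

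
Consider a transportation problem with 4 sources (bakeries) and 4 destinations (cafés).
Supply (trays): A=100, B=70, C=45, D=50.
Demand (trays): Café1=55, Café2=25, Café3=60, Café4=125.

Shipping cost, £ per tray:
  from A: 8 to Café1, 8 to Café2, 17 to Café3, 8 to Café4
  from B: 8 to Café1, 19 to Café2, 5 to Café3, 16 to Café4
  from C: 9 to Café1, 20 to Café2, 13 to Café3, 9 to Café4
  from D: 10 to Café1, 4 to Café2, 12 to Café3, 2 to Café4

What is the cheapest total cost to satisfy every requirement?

An optimal shipping plan:
  A→Café2: 25 × £8 = £200
  A→Café4: 75 × £8 = £600
  B→Café1: 10 × £8 = £80
  B→Café3: 60 × £5 = £300
  C→Café1: 45 × £9 = £405
  D→Café4: 50 × £2 = £100
Total = 200 + 600 + 80 + 300 + 405 + 100 = £1685.

1685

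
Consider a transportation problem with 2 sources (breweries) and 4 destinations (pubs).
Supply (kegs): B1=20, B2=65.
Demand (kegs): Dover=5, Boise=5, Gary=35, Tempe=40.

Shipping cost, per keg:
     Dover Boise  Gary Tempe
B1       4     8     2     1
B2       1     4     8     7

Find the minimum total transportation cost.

An optimal shipping plan:
  B1→Gary: 20 × 2 = 40
  B2→Dover: 5 × 1 = 5
  B2→Boise: 5 × 4 = 20
  B2→Gary: 15 × 8 = 120
  B2→Tempe: 40 × 7 = 280
Total = 40 + 5 + 20 + 120 + 280 = 465.

465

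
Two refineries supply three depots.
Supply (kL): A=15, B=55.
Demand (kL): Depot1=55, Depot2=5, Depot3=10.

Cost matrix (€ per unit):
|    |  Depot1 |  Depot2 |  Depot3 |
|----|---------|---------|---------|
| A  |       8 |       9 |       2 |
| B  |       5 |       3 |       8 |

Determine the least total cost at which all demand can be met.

Optimal allocation:
  A–Depot1: 5 × €8 = €40
  A–Depot3: 10 × €2 = €20
  B–Depot1: 50 × €5 = €250
  B–Depot2: 5 × €3 = €15
Total = 40 + 20 + 250 + 15 = €325.
(Supply check: A ships 15; B ships 55.)

325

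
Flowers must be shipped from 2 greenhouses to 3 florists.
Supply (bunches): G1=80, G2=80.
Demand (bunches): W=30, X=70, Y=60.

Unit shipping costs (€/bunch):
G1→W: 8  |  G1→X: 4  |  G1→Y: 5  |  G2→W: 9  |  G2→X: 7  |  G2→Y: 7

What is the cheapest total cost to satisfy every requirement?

Optimal allocation:
  G1 to X: 70 × €4 = €280
  G1 to Y: 10 × €5 = €50
  G2 to W: 30 × €9 = €270
  G2 to Y: 50 × €7 = €350
Total = 280 + 50 + 270 + 350 = €950.

950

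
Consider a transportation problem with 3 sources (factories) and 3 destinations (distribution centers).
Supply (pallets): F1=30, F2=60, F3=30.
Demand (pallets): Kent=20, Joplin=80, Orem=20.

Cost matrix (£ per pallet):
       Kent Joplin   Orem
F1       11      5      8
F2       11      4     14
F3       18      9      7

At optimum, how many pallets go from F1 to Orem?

0

Optimal shipments:
  F1→Kent: 20 × £11 = £220
  F1→Joplin: 10 × £5 = £50
  F2→Joplin: 60 × £4 = £240
  F3→Joplin: 10 × £9 = £90
  F3→Orem: 20 × £7 = £140
Total cost = £740.
The route F1→Orem is not used.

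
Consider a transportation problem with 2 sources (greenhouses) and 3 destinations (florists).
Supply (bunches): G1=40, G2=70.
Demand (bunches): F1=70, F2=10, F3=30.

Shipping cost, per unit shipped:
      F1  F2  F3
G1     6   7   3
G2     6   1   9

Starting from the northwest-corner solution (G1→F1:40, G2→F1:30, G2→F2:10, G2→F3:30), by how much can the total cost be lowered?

Current plan cost = 40·6 + 30·6 + 10·1 + 30·9 = 700.
Optimal plan:
  G1→F1: 10 × 6 = 60
  G1→F3: 30 × 3 = 90
  G2→F1: 60 × 6 = 360
  G2→F2: 10 × 1 = 10
Optimal cost = 520.
Saving = 700 − 520 = 180.

180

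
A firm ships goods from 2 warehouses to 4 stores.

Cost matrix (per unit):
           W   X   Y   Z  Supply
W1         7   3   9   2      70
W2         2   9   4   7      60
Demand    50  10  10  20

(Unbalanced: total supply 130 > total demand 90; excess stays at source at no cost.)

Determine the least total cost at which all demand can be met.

210

A cheapest plan:
  W1 to X: 10 units
  W1 to Z: 20 units
  W2 to W: 50 units
  W2 to Y: 10 units
Total cost = 210.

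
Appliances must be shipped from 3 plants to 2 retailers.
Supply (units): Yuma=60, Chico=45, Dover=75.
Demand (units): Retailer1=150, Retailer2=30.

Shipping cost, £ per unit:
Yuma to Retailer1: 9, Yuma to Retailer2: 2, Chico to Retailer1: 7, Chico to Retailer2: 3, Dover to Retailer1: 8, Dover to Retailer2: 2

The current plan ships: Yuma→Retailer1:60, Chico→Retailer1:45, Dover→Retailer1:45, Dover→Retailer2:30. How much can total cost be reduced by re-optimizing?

Current plan cost = 60·9 + 45·7 + 45·8 + 30·2 = £1275.
Optimal plan:
  Yuma to Retailer1: 30 × £9 = £270
  Yuma to Retailer2: 30 × £2 = £60
  Chico to Retailer1: 45 × £7 = £315
  Dover to Retailer1: 75 × £8 = £600
Optimal cost = £1245.
Saving = 1275 − 1245 = £30.

30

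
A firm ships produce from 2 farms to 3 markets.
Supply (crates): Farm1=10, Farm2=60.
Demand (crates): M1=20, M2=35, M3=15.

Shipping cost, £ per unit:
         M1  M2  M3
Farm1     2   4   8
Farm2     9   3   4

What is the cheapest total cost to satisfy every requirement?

275

An optimal shipping plan:
  Farm1 to M1: 10 × £2 = £20
  Farm2 to M1: 10 × £9 = £90
  Farm2 to M2: 35 × £3 = £105
  Farm2 to M3: 15 × £4 = £60
Total = 20 + 90 + 105 + 60 = £275.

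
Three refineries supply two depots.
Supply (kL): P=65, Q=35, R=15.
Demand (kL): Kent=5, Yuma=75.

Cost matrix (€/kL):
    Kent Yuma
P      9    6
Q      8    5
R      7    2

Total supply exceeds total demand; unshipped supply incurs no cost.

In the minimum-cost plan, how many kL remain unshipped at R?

Minimum-cost shipments:
  P to Yuma: 30 × €6 = €180
  Q to Kent: 5 × €8 = €40
  Q to Yuma: 30 × €5 = €150
  R to Yuma: 15 × €2 = €30
Total cost = €400.
R ships 15 of its 15, leaving 0.

0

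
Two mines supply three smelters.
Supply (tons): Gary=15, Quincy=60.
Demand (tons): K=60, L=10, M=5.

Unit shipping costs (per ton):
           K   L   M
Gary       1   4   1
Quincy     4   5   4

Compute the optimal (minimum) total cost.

An optimal shipping plan:
  Gary→K: 10 × 1 = 10
  Gary→M: 5 × 1 = 5
  Quincy→K: 50 × 4 = 200
  Quincy→L: 10 × 5 = 50
Total = 10 + 5 + 200 + 50 = 265.
(Supply check: Gary ships 15; Quincy ships 60.)

265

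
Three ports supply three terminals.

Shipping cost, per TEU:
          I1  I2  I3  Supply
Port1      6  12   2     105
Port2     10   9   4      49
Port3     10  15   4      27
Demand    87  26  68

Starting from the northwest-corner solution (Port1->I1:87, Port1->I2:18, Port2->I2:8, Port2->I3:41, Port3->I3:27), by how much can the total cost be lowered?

90

Current plan cost = 87·6 + 18·12 + 8·9 + 41·4 + 27·4 = 1082.
Optimal plan:
  Port1 to I1: 87 × 6 = 522
  Port1 to I3: 18 × 2 = 36
  Port2 to I2: 26 × 9 = 234
  Port2 to I3: 23 × 4 = 92
  Port3 to I3: 27 × 4 = 108
Optimal cost = 992.
Saving = 1082 − 992 = 90.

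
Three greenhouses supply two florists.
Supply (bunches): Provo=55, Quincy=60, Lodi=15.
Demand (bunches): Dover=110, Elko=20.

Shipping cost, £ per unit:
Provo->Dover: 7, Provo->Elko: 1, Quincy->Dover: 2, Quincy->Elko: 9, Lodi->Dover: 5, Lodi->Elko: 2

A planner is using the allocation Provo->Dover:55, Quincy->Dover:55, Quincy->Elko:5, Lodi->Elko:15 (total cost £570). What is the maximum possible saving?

Current plan cost = 55·7 + 55·2 + 5·9 + 15·2 = £570.
Optimal plan:
  Provo->Dover: 35 × £7 = £245
  Provo->Elko: 20 × £1 = £20
  Quincy->Dover: 60 × £2 = £120
  Lodi->Dover: 15 × £5 = £75
Optimal cost = £460.
Saving = 570 − 460 = £110.

110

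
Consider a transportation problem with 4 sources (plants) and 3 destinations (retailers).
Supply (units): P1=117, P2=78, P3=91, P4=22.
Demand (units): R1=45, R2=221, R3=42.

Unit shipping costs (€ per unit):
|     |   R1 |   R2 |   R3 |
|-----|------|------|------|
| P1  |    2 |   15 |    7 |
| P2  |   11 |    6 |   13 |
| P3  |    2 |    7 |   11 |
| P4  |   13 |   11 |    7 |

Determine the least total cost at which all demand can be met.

Optimal allocation:
  P1 to R1: 45 × €2 = €90
  P1 to R2: 30 × €15 = €450
  P1 to R3: 42 × €7 = €294
  P2 to R2: 78 × €6 = €468
  P3 to R2: 91 × €7 = €637
  P4 to R2: 22 × €11 = €242
Total = 90 + 450 + 294 + 468 + 637 + 242 = €2181.

2181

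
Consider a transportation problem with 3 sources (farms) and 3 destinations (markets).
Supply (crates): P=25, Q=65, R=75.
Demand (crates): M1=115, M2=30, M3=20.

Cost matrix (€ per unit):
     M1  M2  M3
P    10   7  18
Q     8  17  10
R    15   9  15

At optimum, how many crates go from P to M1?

Optimal shipments:
  P->M1: 25 crates
  Q->M1: 65 crates
  R->M1: 25 crates
  R->M2: 30 crates
  R->M3: 20 crates
Total cost = €1715.
So P→M1 carries 25 crates.

25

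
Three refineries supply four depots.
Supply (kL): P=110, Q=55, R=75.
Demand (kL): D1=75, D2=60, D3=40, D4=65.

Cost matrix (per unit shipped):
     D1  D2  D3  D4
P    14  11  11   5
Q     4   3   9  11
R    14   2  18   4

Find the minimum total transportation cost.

1370

An optimal shipping plan:
  P–D1: 20 × 14 = 280
  P–D3: 40 × 11 = 440
  P–D4: 50 × 5 = 250
  Q–D1: 55 × 4 = 220
  R–D2: 60 × 2 = 120
  R–D4: 15 × 4 = 60
Total = 280 + 440 + 250 + 220 + 120 + 60 = 1370.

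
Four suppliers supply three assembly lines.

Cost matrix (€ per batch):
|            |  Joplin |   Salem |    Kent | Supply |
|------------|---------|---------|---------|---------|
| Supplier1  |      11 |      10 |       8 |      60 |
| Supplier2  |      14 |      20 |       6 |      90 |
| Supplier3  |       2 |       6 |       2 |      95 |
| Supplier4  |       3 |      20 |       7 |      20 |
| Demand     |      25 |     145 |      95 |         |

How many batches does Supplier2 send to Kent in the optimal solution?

90

The minimum-cost plan:
  Supplier1→Salem: 60 × €10 = €600
  Supplier2→Kent: 90 × €6 = €540
  Supplier3→Joplin: 5 × €2 = €10
  Supplier3→Salem: 85 × €6 = €510
  Supplier3→Kent: 5 × €2 = €10
  Supplier4→Joplin: 20 × €3 = €60
Total cost = €1730.
So Supplier2→Kent carries 90 batches.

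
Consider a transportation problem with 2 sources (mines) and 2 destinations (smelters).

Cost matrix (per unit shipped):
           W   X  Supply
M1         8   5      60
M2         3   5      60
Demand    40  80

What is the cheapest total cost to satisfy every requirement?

520

An optimal shipping plan:
  M1->X: 60 tons
  M2->W: 40 tons
  M2->X: 20 tons
Total cost = 520.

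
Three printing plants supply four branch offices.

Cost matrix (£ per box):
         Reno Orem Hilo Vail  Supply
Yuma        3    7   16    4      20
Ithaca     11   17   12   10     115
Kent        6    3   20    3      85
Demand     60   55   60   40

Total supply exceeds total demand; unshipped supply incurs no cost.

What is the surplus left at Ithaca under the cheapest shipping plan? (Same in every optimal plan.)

5

An optimal plan:
  Yuma to Reno: 20 × £3 = £60
  Ithaca to Reno: 40 × £11 = £440
  Ithaca to Hilo: 60 × £12 = £720
  Ithaca to Vail: 10 × £10 = £100
  Kent to Orem: 55 × £3 = £165
  Kent to Vail: 30 × £3 = £90
Total cost = £1575.
Ithaca ships 110 of its 115, leaving 5.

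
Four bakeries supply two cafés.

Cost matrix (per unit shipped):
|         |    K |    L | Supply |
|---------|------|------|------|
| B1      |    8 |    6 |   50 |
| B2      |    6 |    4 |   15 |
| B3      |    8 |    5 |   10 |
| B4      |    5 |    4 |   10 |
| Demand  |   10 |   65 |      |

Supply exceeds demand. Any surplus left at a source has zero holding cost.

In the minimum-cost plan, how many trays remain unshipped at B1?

An optimal plan:
  B1–L: 40 trays
  B2–L: 15 trays
  B3–L: 10 trays
  B4–K: 10 trays
Total cost = 400.
B1 ships 40 of its 50, leaving 10.

10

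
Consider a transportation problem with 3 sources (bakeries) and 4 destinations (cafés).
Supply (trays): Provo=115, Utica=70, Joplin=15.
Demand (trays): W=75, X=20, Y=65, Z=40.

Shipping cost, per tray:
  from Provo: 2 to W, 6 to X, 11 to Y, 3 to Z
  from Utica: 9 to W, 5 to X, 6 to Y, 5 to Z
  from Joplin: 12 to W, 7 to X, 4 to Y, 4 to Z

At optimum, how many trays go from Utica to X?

20

Optimal shipments:
  Provo–W: 75 × 2 = 150
  Provo–Z: 40 × 3 = 120
  Utica–X: 20 × 5 = 100
  Utica–Y: 50 × 6 = 300
  Joplin–Y: 15 × 4 = 60
Total cost = 730.
So Utica→X carries 20 trays.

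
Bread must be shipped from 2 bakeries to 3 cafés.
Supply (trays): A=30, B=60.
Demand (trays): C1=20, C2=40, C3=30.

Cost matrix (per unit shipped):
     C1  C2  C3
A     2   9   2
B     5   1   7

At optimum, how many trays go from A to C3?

Optimal shipments:
  A–C3: 30 trays
  B–C1: 20 trays
  B–C2: 40 trays
Total cost = 200.
So A→C3 carries 30 trays.

30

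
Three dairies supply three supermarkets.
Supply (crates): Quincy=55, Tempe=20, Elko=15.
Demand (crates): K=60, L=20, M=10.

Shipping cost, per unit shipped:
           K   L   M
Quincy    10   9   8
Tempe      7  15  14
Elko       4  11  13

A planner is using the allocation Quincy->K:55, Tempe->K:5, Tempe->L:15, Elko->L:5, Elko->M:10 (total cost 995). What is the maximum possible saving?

Current plan cost = 55·10 + 5·7 + 15·15 + 5·11 + 10·13 = 995.
Optimal plan:
  Quincy–K: 25 × 10 = 250
  Quincy–L: 20 × 9 = 180
  Quincy–M: 10 × 8 = 80
  Tempe–K: 20 × 7 = 140
  Elko–K: 15 × 4 = 60
Optimal cost = 710.
Saving = 995 − 710 = 285.

285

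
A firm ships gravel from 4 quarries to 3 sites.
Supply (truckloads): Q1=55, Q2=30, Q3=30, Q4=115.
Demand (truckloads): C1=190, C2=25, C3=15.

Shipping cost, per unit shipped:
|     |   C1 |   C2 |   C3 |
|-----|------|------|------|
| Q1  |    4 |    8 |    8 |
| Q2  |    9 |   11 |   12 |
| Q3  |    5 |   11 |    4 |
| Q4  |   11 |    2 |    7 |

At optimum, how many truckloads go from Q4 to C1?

Solving gives:
  Q1 to C1: 55 × 4 = 220
  Q2 to C1: 30 × 9 = 270
  Q3 to C1: 30 × 5 = 150
  Q4 to C1: 75 × 11 = 825
  Q4 to C2: 25 × 2 = 50
  Q4 to C3: 15 × 7 = 105
Total cost = 1620.
So Q4→C1 carries 75 truckloads.

75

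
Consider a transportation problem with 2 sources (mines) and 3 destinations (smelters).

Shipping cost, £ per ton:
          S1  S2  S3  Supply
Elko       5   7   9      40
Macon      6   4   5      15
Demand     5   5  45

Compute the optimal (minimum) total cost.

A cheapest plan:
  Elko→S1: 5 × £5 = £25
  Elko→S2: 5 × £7 = £35
  Elko→S3: 30 × £9 = £270
  Macon→S3: 15 × £5 = £75
Total = 25 + 35 + 270 + 75 = £405.
(Supply check: Elko ships 40; Macon ships 15.)

405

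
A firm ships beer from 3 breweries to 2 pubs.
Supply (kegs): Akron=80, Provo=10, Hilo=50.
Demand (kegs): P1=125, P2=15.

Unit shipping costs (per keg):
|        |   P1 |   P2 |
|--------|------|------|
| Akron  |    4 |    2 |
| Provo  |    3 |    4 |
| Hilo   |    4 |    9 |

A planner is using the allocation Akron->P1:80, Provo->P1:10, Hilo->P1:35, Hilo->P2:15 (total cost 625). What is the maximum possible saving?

105

Current plan cost = 80·4 + 10·3 + 35·4 + 15·9 = 625.
Optimal plan:
  Akron to P1: 65 × 4 = 260
  Akron to P2: 15 × 2 = 30
  Provo to P1: 10 × 3 = 30
  Hilo to P1: 50 × 4 = 200
Optimal cost = 520.
Saving = 625 − 520 = 105.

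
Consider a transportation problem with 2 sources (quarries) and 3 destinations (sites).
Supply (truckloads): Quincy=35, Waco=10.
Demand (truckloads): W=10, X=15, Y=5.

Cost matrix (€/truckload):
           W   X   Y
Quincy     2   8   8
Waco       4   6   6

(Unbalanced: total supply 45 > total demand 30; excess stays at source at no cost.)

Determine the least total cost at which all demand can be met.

An optimal shipping plan:
  Quincy->W: 10 × €2 = €20
  Quincy->X: 5 × €8 = €40
  Quincy->Y: 5 × €8 = €40
  Waco->X: 10 × €6 = €60
Total = 20 + 40 + 40 + 60 = €160.

160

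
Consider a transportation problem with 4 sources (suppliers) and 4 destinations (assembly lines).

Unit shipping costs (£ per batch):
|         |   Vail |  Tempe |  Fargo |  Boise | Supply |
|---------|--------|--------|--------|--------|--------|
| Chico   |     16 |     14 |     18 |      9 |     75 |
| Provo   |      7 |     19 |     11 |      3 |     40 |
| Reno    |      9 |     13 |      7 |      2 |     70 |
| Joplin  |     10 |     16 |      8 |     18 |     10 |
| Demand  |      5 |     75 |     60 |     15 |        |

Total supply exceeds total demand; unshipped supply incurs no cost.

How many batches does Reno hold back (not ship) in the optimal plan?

Minimum-cost shipments:
  Chico–Tempe: 75 × £14 = £1050
  Provo–Vail: 5 × £7 = £35
  Provo–Boise: 5 × £3 = £15
  Reno–Fargo: 60 × £7 = £420
  Reno–Boise: 10 × £2 = £20
Total cost = £1540.
Reno ships 70 of its 70, leaving 0.

0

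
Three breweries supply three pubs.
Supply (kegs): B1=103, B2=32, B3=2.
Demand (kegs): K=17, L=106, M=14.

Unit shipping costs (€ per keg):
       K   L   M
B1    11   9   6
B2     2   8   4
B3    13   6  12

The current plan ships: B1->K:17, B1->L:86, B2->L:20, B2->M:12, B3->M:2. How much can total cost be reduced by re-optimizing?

Current plan cost = 17·11 + 86·9 + 20·8 + 12·4 + 2·12 = €1193.
Optimal plan:
  B1->L: 103 × €9 = €927
  B2->K: 17 × €2 = €34
  B2->L: 1 × €8 = €8
  B2->M: 14 × €4 = €56
  B3->L: 2 × €6 = €12
Optimal cost = €1037.
Saving = 1193 − 1037 = €156.

156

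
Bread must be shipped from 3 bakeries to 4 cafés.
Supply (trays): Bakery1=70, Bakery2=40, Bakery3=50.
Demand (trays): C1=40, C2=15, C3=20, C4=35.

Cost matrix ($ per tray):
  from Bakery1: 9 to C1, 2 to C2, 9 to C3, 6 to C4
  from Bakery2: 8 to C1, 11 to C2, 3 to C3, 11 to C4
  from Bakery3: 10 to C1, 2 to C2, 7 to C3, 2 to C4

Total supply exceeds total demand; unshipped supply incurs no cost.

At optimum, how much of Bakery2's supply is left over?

0

Minimum-cost shipments:
  Bakery1–C1: 20 trays
  Bakery1–C2: 15 trays
  Bakery2–C1: 20 trays
  Bakery2–C3: 20 trays
  Bakery3–C4: 35 trays
Total cost = $500.
Bakery2 ships 40 of its 40, leaving 0.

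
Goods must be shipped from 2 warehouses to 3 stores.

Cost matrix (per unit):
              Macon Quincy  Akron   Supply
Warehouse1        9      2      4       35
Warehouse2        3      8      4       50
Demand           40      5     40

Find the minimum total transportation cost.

290

A cheapest plan:
  Warehouse1 to Quincy: 5 × 2 = 10
  Warehouse1 to Akron: 30 × 4 = 120
  Warehouse2 to Macon: 40 × 3 = 120
  Warehouse2 to Akron: 10 × 4 = 40
Total = 10 + 120 + 120 + 40 = 290.
(Supply check: Warehouse1 ships 35; Warehouse2 ships 50.)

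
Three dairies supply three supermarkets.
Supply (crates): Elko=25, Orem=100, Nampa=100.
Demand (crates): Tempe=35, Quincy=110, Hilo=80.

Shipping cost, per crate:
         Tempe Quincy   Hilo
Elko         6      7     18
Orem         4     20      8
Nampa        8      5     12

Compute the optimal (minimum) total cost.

1380

One minimum-cost allocation:
  Elko to Tempe: 15 crates
  Elko to Quincy: 10 crates
  Orem to Tempe: 20 crates
  Orem to Hilo: 80 crates
  Nampa to Quincy: 100 crates
Total cost = 1380.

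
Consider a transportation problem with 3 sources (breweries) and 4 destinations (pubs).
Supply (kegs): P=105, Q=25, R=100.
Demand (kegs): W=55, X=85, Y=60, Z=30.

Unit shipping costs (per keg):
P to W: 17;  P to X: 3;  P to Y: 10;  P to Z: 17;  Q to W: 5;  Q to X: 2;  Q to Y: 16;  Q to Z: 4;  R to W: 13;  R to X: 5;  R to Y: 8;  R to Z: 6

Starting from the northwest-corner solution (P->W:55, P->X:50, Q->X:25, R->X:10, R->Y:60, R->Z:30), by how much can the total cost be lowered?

Current plan cost = 55·17 + 50·3 + 25·2 + 10·5 + 60·8 + 30·6 = 1845.
Optimal plan:
  P→X: 85 kegs
  P→Y: 20 kegs
  Q→W: 25 kegs
  R→W: 30 kegs
  R→Y: 40 kegs
  R→Z: 30 kegs
Optimal cost = 1470.
Saving = 1845 − 1470 = 375.

375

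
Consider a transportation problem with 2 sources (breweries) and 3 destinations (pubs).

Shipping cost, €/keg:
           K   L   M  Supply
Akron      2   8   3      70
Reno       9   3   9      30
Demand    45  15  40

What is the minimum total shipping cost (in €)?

One minimum-cost allocation:
  Akron to K: 45 × €2 = €90
  Akron to M: 25 × €3 = €75
  Reno to L: 15 × €3 = €45
  Reno to M: 15 × €9 = €135
Total = 90 + 75 + 45 + 135 = €345.

345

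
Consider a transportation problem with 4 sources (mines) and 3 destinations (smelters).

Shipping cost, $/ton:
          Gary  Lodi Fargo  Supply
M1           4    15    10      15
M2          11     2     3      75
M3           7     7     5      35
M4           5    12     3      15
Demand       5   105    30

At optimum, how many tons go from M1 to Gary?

5

The minimum-cost plan:
  M1–Gary: 5 tons
  M1–Fargo: 10 tons
  M2–Lodi: 75 tons
  M3–Lodi: 30 tons
  M3–Fargo: 5 tons
  M4–Fargo: 15 tons
Total cost = $550.
So M1→Gary carries 5 tons.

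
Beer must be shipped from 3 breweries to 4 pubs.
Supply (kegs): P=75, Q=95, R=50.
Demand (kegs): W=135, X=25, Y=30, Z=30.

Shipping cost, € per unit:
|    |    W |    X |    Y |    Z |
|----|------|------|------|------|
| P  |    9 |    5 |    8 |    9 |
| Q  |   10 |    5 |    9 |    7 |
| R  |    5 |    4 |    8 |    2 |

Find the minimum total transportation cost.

An optimal shipping plan:
  P→W: 45 kegs
  P→Y: 30 kegs
  Q→W: 70 kegs
  Q→X: 25 kegs
  R→W: 20 kegs
  R→Z: 30 kegs
Total cost = €1630.

1630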